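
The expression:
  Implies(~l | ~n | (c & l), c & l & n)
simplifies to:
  l & n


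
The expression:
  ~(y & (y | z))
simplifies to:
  ~y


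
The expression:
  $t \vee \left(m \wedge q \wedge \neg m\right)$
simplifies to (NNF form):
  $t$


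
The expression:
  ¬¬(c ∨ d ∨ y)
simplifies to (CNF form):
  c ∨ d ∨ y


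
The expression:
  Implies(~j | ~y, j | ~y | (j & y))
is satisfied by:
  {j: True, y: False}
  {y: False, j: False}
  {y: True, j: True}


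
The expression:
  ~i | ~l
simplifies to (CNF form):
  ~i | ~l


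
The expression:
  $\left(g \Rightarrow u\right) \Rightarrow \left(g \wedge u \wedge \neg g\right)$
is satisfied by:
  {g: True, u: False}


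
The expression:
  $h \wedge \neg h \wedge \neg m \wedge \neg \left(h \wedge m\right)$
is never true.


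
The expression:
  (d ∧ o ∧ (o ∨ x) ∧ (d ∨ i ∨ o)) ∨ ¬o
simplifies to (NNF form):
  d ∨ ¬o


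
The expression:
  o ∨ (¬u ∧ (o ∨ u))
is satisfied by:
  {o: True}


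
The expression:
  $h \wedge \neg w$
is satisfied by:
  {h: True, w: False}


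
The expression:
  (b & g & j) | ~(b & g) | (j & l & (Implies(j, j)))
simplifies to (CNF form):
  j | ~b | ~g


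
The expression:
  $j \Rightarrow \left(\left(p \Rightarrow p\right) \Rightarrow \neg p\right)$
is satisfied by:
  {p: False, j: False}
  {j: True, p: False}
  {p: True, j: False}


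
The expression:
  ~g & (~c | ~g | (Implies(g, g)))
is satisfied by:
  {g: False}


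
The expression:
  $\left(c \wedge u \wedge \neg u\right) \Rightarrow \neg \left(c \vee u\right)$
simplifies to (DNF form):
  $\text{True}$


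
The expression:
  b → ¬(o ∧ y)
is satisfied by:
  {o: False, y: False, b: False}
  {b: True, o: False, y: False}
  {y: True, o: False, b: False}
  {b: True, y: True, o: False}
  {o: True, b: False, y: False}
  {b: True, o: True, y: False}
  {y: True, o: True, b: False}


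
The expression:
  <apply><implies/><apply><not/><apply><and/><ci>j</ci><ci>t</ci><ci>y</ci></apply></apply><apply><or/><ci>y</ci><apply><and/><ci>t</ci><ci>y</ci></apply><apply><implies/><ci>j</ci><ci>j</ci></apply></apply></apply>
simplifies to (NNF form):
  <true/>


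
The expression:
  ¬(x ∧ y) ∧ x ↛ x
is never true.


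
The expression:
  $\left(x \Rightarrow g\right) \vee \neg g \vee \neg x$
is always true.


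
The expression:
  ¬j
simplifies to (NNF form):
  ¬j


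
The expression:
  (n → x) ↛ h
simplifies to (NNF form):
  ¬h ∧ (x ∨ ¬n)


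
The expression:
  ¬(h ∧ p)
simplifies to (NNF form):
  ¬h ∨ ¬p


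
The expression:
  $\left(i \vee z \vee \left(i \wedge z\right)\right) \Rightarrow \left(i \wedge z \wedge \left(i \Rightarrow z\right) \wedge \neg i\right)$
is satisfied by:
  {i: False, z: False}


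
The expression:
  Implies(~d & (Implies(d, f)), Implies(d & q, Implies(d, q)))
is always true.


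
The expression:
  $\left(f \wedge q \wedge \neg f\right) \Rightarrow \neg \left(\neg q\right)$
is always true.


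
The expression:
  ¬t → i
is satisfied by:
  {i: True, t: True}
  {i: True, t: False}
  {t: True, i: False}


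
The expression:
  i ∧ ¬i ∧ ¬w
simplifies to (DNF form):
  False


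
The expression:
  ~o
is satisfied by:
  {o: False}


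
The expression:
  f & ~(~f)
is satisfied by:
  {f: True}


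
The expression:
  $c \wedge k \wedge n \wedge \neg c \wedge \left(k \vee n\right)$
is never true.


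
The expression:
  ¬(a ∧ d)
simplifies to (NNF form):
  ¬a ∨ ¬d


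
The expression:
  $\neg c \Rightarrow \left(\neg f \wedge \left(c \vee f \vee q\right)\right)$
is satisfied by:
  {c: True, q: True, f: False}
  {c: True, q: False, f: False}
  {f: True, c: True, q: True}
  {f: True, c: True, q: False}
  {q: True, f: False, c: False}


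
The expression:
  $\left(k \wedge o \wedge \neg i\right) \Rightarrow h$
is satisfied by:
  {i: True, h: True, o: False, k: False}
  {i: True, o: False, k: False, h: False}
  {h: True, o: False, k: False, i: False}
  {h: False, o: False, k: False, i: False}
  {i: True, k: True, h: True, o: False}
  {i: True, k: True, h: False, o: False}
  {k: True, h: True, i: False, o: False}
  {k: True, i: False, o: False, h: False}
  {h: True, i: True, o: True, k: False}
  {i: True, o: True, h: False, k: False}
  {h: True, o: True, i: False, k: False}
  {o: True, i: False, k: False, h: False}
  {i: True, k: True, o: True, h: True}
  {i: True, k: True, o: True, h: False}
  {k: True, o: True, h: True, i: False}


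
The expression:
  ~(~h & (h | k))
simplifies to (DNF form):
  h | ~k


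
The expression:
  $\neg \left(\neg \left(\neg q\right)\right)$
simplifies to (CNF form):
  $\neg q$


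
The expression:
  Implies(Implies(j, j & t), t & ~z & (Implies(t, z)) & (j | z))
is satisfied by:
  {j: True, t: False}


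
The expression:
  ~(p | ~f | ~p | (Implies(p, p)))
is never true.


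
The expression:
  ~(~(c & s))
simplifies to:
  c & s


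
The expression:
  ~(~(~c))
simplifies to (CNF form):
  ~c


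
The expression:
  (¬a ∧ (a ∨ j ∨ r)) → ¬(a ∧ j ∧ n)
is always true.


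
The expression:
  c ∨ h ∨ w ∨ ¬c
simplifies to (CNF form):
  True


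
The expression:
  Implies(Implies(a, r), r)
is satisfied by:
  {r: True, a: True}
  {r: True, a: False}
  {a: True, r: False}


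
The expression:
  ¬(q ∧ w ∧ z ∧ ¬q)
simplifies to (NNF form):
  True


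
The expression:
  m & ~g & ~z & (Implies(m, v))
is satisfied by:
  {m: True, v: True, g: False, z: False}


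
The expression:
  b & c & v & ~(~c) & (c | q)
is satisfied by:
  {c: True, b: True, v: True}


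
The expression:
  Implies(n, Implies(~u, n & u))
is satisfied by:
  {u: True, n: False}
  {n: False, u: False}
  {n: True, u: True}


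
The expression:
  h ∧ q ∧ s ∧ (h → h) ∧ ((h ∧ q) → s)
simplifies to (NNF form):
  h ∧ q ∧ s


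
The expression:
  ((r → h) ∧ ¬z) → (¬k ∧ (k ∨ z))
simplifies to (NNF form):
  z ∨ (r ∧ ¬h)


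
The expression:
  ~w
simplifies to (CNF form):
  ~w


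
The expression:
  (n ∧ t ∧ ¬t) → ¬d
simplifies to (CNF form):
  True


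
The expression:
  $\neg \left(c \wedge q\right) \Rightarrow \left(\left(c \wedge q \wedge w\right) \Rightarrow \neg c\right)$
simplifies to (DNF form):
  $\text{True}$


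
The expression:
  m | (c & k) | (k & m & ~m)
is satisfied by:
  {k: True, m: True, c: True}
  {k: True, m: True, c: False}
  {m: True, c: True, k: False}
  {m: True, c: False, k: False}
  {k: True, c: True, m: False}


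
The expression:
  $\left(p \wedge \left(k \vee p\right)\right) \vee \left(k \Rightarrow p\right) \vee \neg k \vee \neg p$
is always true.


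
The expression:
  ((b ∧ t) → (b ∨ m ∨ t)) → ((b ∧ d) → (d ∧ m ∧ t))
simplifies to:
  (m ∧ t) ∨ ¬b ∨ ¬d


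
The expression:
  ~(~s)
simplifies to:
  s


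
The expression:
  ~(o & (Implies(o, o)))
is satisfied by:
  {o: False}


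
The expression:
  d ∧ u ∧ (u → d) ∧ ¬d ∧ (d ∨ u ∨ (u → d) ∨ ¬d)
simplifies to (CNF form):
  False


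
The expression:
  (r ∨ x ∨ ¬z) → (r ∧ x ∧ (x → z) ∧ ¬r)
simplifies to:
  z ∧ ¬r ∧ ¬x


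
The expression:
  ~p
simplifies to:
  ~p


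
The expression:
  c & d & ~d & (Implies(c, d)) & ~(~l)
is never true.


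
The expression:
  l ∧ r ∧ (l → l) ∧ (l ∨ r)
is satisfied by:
  {r: True, l: True}


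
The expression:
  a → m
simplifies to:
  m ∨ ¬a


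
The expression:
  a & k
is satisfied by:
  {a: True, k: True}


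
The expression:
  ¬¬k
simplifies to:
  k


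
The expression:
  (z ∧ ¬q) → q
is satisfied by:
  {q: True, z: False}
  {z: False, q: False}
  {z: True, q: True}


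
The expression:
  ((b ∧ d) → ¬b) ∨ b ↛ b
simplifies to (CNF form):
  ¬b ∨ ¬d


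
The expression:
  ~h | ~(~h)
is always true.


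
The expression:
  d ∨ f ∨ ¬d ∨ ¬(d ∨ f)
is always true.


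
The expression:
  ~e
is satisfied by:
  {e: False}


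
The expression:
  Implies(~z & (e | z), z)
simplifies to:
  z | ~e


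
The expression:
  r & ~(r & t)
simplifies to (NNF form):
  r & ~t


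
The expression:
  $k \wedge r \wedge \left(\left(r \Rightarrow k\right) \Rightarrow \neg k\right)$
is never true.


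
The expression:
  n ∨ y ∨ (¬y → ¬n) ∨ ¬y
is always true.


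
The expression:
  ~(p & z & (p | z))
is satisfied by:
  {p: False, z: False}
  {z: True, p: False}
  {p: True, z: False}


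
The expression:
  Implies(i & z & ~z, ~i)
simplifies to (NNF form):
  True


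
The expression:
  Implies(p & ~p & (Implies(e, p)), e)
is always true.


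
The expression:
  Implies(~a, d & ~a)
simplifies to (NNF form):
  a | d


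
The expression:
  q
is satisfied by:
  {q: True}


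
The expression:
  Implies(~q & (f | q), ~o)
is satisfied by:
  {q: True, o: False, f: False}
  {o: False, f: False, q: False}
  {f: True, q: True, o: False}
  {f: True, o: False, q: False}
  {q: True, o: True, f: False}
  {o: True, q: False, f: False}
  {f: True, o: True, q: True}


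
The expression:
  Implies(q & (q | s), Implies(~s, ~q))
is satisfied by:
  {s: True, q: False}
  {q: False, s: False}
  {q: True, s: True}


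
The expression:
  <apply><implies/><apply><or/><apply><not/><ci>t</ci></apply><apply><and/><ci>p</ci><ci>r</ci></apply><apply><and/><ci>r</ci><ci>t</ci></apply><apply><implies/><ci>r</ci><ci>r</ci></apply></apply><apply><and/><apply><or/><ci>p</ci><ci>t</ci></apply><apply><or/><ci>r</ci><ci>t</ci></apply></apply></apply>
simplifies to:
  <apply><or/><ci>t</ci><apply><and/><ci>p</ci><ci>r</ci></apply></apply>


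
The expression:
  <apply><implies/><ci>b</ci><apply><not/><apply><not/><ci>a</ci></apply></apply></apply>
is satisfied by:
  {a: True, b: False}
  {b: False, a: False}
  {b: True, a: True}


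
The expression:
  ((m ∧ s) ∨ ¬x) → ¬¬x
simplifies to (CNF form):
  x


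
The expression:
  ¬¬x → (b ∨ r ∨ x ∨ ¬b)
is always true.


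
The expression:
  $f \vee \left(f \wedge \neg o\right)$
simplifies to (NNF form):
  $f$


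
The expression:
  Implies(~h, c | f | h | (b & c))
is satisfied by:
  {c: True, h: True, f: True}
  {c: True, h: True, f: False}
  {c: True, f: True, h: False}
  {c: True, f: False, h: False}
  {h: True, f: True, c: False}
  {h: True, f: False, c: False}
  {f: True, h: False, c: False}


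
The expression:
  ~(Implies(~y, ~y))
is never true.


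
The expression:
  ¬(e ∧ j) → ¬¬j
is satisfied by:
  {j: True}


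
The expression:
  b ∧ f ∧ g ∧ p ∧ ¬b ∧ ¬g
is never true.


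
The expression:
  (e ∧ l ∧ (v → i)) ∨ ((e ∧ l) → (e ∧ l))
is always true.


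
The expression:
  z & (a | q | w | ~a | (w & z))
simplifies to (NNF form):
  z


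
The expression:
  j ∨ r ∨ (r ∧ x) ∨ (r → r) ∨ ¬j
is always true.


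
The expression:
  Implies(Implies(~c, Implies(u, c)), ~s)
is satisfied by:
  {u: True, c: False, s: False}
  {c: False, s: False, u: False}
  {u: True, c: True, s: False}
  {c: True, u: False, s: False}
  {s: True, u: True, c: False}


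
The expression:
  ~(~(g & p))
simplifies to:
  g & p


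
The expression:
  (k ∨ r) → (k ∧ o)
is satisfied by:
  {o: True, k: False, r: False}
  {k: False, r: False, o: False}
  {o: True, k: True, r: False}
  {r: True, o: True, k: True}


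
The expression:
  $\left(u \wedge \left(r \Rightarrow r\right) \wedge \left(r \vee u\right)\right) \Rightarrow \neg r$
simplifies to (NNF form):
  $\neg r \vee \neg u$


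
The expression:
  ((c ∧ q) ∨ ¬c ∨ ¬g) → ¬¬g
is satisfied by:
  {g: True}


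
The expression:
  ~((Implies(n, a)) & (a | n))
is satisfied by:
  {a: False}


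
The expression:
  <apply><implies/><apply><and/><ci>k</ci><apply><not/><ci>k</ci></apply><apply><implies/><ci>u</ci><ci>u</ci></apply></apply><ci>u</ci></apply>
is always true.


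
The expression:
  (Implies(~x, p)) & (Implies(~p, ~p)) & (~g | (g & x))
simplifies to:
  x | (p & ~g)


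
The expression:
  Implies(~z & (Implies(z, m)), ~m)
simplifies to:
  z | ~m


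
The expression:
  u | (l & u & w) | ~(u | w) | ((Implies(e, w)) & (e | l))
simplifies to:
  e | l | u | ~w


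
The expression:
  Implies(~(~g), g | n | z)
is always true.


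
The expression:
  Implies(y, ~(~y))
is always true.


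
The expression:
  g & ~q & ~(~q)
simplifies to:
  False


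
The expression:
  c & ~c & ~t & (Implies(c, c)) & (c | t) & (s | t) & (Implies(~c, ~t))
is never true.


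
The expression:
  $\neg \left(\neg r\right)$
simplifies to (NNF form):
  $r$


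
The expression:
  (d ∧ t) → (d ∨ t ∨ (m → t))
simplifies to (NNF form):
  True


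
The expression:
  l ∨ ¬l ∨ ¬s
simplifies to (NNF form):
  True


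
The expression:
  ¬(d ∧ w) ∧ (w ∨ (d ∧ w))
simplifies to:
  w ∧ ¬d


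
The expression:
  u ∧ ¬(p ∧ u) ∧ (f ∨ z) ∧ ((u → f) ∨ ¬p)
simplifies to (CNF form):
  u ∧ ¬p ∧ (f ∨ z)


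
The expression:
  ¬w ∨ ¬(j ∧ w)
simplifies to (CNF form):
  ¬j ∨ ¬w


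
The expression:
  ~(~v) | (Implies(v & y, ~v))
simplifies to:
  True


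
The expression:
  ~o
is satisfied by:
  {o: False}


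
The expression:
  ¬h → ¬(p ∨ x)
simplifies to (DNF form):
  h ∨ (¬p ∧ ¬x)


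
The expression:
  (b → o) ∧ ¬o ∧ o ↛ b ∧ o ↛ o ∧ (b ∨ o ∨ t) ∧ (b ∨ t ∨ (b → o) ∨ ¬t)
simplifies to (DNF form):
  False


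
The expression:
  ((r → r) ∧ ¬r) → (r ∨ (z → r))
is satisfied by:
  {r: True, z: False}
  {z: False, r: False}
  {z: True, r: True}


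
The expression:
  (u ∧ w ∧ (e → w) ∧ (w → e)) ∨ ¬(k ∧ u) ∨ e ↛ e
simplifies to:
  (e ∧ w) ∨ ¬k ∨ ¬u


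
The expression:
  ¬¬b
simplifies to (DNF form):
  b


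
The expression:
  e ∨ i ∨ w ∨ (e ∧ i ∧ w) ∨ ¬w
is always true.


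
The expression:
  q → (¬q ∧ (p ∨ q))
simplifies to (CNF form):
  ¬q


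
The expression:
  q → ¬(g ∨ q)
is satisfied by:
  {q: False}


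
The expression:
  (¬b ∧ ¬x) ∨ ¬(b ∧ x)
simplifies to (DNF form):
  ¬b ∨ ¬x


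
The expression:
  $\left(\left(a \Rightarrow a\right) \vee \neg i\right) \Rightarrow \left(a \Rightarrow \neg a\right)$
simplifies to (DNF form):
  $\neg a$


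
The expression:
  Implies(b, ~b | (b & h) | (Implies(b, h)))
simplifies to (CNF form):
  h | ~b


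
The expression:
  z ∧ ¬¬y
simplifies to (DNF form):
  y ∧ z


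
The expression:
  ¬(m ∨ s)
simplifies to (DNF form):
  ¬m ∧ ¬s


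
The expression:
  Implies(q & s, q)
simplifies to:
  True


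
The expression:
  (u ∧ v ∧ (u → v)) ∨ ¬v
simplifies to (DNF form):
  u ∨ ¬v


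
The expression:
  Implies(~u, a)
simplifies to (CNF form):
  a | u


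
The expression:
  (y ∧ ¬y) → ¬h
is always true.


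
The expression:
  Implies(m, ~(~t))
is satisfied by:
  {t: True, m: False}
  {m: False, t: False}
  {m: True, t: True}


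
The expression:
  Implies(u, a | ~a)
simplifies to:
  True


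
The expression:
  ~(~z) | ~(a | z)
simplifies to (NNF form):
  z | ~a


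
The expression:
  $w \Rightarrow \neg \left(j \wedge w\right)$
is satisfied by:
  {w: False, j: False}
  {j: True, w: False}
  {w: True, j: False}


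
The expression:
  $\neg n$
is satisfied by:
  {n: False}


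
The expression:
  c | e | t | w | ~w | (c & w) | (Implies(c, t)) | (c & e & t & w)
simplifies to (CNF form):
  True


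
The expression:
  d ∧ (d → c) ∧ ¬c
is never true.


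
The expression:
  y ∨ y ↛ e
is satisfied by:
  {y: True}


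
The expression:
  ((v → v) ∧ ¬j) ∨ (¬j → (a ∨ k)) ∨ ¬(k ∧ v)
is always true.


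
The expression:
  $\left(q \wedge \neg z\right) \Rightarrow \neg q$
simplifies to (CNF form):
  $z \vee \neg q$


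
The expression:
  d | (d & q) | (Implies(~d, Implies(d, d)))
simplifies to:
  True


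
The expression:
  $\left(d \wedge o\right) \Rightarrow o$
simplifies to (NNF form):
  $\text{True}$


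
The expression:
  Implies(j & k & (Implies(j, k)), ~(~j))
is always true.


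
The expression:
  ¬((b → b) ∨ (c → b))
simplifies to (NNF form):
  False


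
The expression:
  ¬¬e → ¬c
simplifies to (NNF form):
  ¬c ∨ ¬e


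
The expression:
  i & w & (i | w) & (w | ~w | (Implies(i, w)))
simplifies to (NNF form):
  i & w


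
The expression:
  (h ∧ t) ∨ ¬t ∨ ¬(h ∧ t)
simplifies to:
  True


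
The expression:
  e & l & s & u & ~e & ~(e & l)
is never true.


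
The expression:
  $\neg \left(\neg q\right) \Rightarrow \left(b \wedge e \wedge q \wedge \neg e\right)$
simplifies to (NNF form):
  $\neg q$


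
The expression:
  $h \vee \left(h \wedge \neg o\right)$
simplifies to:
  $h$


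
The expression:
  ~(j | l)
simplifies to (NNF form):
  ~j & ~l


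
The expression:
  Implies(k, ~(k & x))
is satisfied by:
  {k: False, x: False}
  {x: True, k: False}
  {k: True, x: False}


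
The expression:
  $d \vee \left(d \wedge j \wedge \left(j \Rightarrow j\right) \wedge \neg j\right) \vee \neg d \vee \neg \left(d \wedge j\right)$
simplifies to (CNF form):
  $\text{True}$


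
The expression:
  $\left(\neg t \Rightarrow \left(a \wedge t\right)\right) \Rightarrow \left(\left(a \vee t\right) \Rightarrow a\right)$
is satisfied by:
  {a: True, t: False}
  {t: False, a: False}
  {t: True, a: True}


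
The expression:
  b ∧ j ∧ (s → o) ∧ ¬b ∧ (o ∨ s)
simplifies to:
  False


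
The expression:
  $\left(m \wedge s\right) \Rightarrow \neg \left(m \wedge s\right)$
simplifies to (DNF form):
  $\neg m \vee \neg s$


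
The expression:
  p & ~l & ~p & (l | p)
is never true.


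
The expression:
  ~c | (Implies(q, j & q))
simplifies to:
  j | ~c | ~q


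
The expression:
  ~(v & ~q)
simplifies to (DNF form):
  q | ~v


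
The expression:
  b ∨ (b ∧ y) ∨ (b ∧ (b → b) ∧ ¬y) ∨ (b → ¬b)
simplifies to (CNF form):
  True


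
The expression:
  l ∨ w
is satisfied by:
  {l: True, w: True}
  {l: True, w: False}
  {w: True, l: False}


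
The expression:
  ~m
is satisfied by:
  {m: False}


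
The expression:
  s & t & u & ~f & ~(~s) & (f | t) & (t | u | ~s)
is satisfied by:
  {t: True, s: True, u: True, f: False}


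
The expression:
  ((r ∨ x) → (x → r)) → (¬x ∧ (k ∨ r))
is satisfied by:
  {k: True, r: False, x: False}
  {x: True, k: True, r: False}
  {x: True, k: False, r: False}
  {r: True, k: True, x: False}
  {r: True, k: False, x: False}


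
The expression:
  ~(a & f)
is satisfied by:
  {a: False, f: False}
  {f: True, a: False}
  {a: True, f: False}


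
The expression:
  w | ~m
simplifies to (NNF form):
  w | ~m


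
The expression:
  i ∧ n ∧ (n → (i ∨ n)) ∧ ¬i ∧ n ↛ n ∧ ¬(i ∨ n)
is never true.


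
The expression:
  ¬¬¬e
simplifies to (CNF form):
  ¬e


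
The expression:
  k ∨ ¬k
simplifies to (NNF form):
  True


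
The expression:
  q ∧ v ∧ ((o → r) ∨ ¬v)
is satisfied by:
  {r: True, q: True, v: True, o: False}
  {q: True, v: True, r: False, o: False}
  {r: True, o: True, q: True, v: True}


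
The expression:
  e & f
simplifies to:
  e & f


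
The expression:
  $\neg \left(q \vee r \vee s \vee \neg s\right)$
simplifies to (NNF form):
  $\text{False}$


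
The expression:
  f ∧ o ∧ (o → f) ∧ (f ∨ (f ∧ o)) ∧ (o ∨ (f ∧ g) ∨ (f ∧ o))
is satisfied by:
  {f: True, o: True}


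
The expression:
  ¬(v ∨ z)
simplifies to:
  ¬v ∧ ¬z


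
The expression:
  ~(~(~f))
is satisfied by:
  {f: False}


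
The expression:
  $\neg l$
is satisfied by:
  {l: False}


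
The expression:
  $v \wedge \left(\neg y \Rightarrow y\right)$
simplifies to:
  $v \wedge y$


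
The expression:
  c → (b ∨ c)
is always true.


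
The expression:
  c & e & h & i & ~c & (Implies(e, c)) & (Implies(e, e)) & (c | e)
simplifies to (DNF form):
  False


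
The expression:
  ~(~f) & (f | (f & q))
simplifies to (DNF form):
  f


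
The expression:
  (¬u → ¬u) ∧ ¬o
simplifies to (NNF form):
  ¬o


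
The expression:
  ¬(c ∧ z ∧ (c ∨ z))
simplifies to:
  ¬c ∨ ¬z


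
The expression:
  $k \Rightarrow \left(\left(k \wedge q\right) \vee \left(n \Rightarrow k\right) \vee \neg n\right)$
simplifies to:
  $\text{True}$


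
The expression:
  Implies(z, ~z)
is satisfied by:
  {z: False}


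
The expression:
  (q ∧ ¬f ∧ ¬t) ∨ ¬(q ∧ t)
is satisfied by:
  {t: False, q: False}
  {q: True, t: False}
  {t: True, q: False}


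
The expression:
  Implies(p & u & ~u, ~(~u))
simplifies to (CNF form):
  True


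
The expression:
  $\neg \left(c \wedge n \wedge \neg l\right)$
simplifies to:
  $l \vee \neg c \vee \neg n$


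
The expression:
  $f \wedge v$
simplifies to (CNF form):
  $f \wedge v$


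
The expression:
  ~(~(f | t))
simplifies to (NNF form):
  f | t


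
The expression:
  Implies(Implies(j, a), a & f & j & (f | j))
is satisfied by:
  {j: True, f: True, a: False}
  {j: True, f: False, a: False}
  {j: True, a: True, f: True}


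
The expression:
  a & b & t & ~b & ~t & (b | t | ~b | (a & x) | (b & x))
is never true.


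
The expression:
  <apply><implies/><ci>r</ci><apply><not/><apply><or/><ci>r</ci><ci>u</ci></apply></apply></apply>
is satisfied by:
  {r: False}


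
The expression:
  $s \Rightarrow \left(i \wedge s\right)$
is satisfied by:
  {i: True, s: False}
  {s: False, i: False}
  {s: True, i: True}


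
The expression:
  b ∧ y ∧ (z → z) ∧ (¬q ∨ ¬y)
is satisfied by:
  {b: True, y: True, q: False}


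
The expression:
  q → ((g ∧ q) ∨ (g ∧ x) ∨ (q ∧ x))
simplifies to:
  g ∨ x ∨ ¬q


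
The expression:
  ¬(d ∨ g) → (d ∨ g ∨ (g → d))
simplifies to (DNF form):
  True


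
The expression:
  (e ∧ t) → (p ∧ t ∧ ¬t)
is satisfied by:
  {e: False, t: False}
  {t: True, e: False}
  {e: True, t: False}


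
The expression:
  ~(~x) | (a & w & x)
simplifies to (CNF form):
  x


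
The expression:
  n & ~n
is never true.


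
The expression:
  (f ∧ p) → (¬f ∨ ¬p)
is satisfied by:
  {p: False, f: False}
  {f: True, p: False}
  {p: True, f: False}


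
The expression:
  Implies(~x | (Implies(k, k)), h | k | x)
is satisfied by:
  {x: True, k: True, h: True}
  {x: True, k: True, h: False}
  {x: True, h: True, k: False}
  {x: True, h: False, k: False}
  {k: True, h: True, x: False}
  {k: True, h: False, x: False}
  {h: True, k: False, x: False}


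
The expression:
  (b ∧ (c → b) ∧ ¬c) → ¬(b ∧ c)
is always true.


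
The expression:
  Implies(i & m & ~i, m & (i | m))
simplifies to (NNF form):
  True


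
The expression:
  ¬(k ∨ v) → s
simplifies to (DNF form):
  k ∨ s ∨ v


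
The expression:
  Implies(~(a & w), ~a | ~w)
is always true.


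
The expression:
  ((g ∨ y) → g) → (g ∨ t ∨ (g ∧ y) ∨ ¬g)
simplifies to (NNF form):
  True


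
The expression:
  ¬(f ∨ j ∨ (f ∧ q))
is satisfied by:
  {f: False, j: False}


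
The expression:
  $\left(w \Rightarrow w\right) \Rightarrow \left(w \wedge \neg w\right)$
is never true.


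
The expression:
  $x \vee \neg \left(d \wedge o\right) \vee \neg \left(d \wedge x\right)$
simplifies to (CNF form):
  $\text{True}$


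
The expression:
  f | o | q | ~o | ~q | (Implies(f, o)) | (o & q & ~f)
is always true.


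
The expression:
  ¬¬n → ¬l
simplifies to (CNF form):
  ¬l ∨ ¬n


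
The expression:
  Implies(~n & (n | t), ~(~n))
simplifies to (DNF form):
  n | ~t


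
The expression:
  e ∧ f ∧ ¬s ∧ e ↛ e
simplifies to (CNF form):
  False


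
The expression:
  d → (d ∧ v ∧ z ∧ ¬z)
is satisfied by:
  {d: False}


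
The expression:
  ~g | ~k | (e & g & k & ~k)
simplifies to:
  ~g | ~k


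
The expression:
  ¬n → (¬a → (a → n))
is always true.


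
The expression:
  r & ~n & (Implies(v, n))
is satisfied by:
  {r: True, n: False, v: False}


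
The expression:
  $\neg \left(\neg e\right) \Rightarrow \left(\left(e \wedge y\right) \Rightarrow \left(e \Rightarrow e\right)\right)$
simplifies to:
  $\text{True}$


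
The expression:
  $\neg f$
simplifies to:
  $\neg f$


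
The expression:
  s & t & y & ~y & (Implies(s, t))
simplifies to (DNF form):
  False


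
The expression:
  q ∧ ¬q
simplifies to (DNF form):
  False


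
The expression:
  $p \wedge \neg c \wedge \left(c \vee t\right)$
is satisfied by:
  {t: True, p: True, c: False}


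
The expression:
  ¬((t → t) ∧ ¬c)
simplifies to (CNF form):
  c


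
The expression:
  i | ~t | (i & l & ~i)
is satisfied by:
  {i: True, t: False}
  {t: False, i: False}
  {t: True, i: True}


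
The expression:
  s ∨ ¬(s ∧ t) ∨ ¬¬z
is always true.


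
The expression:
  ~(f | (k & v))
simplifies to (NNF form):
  ~f & (~k | ~v)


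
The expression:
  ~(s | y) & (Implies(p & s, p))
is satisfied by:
  {y: False, s: False}


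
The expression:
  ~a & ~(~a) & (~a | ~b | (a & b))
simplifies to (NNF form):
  False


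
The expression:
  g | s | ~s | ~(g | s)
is always true.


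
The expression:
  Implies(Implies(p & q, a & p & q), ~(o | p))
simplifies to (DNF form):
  (p & ~p) | (~o & ~p) | (p & q & ~a) | (p & q & ~p) | (p & ~a & ~p) | (q & ~a & ~o) | (q & ~o & ~p) | (~a & ~o & ~p)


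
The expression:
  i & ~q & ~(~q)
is never true.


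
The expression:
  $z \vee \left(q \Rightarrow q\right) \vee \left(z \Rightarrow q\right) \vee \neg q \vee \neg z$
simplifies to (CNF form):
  $\text{True}$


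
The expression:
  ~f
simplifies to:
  ~f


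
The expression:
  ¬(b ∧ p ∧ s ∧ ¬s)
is always true.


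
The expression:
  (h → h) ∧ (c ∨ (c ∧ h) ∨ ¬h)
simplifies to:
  c ∨ ¬h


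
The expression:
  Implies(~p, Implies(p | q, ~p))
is always true.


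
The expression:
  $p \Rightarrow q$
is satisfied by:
  {q: True, p: False}
  {p: False, q: False}
  {p: True, q: True}


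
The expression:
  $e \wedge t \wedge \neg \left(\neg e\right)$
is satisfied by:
  {t: True, e: True}


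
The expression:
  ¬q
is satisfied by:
  {q: False}


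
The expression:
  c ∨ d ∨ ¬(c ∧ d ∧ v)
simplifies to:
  True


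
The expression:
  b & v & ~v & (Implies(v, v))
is never true.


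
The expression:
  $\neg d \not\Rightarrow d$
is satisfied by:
  {d: False}


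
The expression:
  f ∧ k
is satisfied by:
  {f: True, k: True}


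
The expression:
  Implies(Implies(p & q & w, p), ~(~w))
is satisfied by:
  {w: True}


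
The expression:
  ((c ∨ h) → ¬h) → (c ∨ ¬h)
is always true.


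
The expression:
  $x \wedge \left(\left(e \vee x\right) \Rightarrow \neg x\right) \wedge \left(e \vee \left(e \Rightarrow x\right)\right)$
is never true.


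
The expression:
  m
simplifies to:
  m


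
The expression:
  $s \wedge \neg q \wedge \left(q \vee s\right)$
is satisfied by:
  {s: True, q: False}


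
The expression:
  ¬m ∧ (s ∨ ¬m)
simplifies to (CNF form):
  ¬m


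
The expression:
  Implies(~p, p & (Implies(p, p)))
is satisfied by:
  {p: True}


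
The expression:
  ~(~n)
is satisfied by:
  {n: True}


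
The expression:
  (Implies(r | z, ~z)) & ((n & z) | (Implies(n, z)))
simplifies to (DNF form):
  ~n & ~z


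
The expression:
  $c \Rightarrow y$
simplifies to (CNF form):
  $y \vee \neg c$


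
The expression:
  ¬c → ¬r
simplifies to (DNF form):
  c ∨ ¬r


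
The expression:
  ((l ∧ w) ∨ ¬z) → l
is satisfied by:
  {z: True, l: True}
  {z: True, l: False}
  {l: True, z: False}


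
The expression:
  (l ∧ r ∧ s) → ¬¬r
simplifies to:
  True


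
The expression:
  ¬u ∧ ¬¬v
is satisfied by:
  {v: True, u: False}


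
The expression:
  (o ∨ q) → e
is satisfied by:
  {e: True, o: False, q: False}
  {q: True, e: True, o: False}
  {e: True, o: True, q: False}
  {q: True, e: True, o: True}
  {q: False, o: False, e: False}


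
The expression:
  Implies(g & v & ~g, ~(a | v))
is always true.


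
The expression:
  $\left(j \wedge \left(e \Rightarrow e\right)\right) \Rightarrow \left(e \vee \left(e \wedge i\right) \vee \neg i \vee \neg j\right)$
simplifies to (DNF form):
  $e \vee \neg i \vee \neg j$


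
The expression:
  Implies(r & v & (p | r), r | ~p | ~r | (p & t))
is always true.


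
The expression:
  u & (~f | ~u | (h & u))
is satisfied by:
  {h: True, u: True, f: False}
  {u: True, f: False, h: False}
  {f: True, h: True, u: True}


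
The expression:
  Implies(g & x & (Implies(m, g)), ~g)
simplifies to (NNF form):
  ~g | ~x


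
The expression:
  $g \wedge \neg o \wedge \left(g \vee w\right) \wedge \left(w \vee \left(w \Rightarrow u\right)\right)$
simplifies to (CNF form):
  $g \wedge \neg o$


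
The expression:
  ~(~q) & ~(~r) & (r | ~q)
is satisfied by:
  {r: True, q: True}


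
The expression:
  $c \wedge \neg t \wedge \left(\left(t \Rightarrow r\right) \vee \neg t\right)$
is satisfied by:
  {c: True, t: False}


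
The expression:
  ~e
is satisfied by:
  {e: False}


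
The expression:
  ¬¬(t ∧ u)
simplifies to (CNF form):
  t ∧ u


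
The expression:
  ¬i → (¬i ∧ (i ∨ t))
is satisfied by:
  {i: True, t: True}
  {i: True, t: False}
  {t: True, i: False}


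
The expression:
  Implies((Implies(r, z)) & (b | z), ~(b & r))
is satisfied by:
  {z: False, b: False, r: False}
  {r: True, z: False, b: False}
  {b: True, z: False, r: False}
  {r: True, b: True, z: False}
  {z: True, r: False, b: False}
  {r: True, z: True, b: False}
  {b: True, z: True, r: False}


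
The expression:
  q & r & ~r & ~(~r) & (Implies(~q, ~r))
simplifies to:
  False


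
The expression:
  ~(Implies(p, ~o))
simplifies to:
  o & p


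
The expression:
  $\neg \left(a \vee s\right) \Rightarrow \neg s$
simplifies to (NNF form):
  $\text{True}$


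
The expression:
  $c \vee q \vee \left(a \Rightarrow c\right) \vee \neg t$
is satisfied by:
  {c: True, q: True, t: False, a: False}
  {c: True, t: False, q: False, a: False}
  {q: True, c: False, t: False, a: False}
  {c: False, t: False, q: False, a: False}
  {a: True, c: True, q: True, t: False}
  {a: True, c: True, t: False, q: False}
  {a: True, q: True, c: False, t: False}
  {a: True, c: False, t: False, q: False}
  {c: True, t: True, q: True, a: False}
  {c: True, t: True, a: False, q: False}
  {t: True, q: True, a: False, c: False}
  {t: True, a: False, q: False, c: False}
  {c: True, t: True, a: True, q: True}
  {c: True, t: True, a: True, q: False}
  {t: True, a: True, q: True, c: False}


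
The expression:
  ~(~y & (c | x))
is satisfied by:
  {y: True, c: False, x: False}
  {y: True, x: True, c: False}
  {y: True, c: True, x: False}
  {y: True, x: True, c: True}
  {x: False, c: False, y: False}


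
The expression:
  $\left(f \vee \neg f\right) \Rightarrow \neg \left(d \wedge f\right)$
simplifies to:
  $\neg d \vee \neg f$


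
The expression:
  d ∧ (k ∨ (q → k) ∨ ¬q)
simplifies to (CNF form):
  d ∧ (k ∨ ¬q)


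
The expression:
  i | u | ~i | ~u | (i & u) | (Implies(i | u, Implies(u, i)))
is always true.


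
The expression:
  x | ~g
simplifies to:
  x | ~g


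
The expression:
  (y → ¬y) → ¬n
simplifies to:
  y ∨ ¬n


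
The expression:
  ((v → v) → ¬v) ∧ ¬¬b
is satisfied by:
  {b: True, v: False}


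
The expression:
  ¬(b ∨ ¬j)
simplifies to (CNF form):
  j ∧ ¬b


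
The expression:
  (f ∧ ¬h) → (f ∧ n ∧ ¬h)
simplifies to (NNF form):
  h ∨ n ∨ ¬f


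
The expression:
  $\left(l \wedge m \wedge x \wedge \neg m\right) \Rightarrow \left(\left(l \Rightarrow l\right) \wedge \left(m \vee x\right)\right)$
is always true.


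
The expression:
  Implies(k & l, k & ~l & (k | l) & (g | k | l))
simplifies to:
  ~k | ~l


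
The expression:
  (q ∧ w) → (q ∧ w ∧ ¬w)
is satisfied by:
  {w: False, q: False}
  {q: True, w: False}
  {w: True, q: False}


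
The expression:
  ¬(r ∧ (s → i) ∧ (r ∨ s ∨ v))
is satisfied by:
  {s: True, r: False, i: False}
  {s: False, r: False, i: False}
  {i: True, s: True, r: False}
  {i: True, s: False, r: False}
  {r: True, s: True, i: False}


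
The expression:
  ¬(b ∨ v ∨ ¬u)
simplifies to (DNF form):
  u ∧ ¬b ∧ ¬v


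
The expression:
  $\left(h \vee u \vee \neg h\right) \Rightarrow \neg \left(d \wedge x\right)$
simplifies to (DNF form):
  $\neg d \vee \neg x$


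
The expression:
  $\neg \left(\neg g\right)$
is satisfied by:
  {g: True}


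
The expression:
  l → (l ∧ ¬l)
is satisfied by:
  {l: False}


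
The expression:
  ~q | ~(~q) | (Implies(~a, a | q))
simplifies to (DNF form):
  True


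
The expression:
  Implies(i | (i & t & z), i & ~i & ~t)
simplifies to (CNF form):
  ~i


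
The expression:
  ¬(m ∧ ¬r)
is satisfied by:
  {r: True, m: False}
  {m: False, r: False}
  {m: True, r: True}


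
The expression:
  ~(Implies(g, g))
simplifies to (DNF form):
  False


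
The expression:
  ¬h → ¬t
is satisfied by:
  {h: True, t: False}
  {t: False, h: False}
  {t: True, h: True}


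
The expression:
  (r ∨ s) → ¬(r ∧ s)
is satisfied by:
  {s: False, r: False}
  {r: True, s: False}
  {s: True, r: False}


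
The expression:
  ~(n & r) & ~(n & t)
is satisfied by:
  {r: False, n: False, t: False}
  {t: True, r: False, n: False}
  {r: True, t: False, n: False}
  {t: True, r: True, n: False}
  {n: True, t: False, r: False}


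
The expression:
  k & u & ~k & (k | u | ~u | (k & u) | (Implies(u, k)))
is never true.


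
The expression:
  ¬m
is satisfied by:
  {m: False}


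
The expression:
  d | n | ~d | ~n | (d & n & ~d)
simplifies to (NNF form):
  True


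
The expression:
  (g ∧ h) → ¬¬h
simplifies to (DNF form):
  True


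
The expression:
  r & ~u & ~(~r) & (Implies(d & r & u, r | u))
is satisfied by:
  {r: True, u: False}


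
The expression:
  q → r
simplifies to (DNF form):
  r ∨ ¬q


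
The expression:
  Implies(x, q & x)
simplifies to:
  q | ~x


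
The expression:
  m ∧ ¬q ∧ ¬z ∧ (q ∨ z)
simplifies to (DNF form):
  False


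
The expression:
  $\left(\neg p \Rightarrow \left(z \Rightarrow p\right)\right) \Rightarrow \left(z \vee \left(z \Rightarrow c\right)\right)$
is always true.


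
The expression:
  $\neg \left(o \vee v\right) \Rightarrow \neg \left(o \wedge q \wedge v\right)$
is always true.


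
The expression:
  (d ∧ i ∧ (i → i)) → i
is always true.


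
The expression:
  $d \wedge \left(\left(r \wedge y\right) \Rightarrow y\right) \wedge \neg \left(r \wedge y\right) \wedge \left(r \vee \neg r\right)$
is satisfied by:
  {d: True, y: False, r: False}
  {r: True, d: True, y: False}
  {y: True, d: True, r: False}


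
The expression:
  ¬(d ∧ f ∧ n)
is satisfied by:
  {d: False, n: False, f: False}
  {f: True, d: False, n: False}
  {n: True, d: False, f: False}
  {f: True, n: True, d: False}
  {d: True, f: False, n: False}
  {f: True, d: True, n: False}
  {n: True, d: True, f: False}


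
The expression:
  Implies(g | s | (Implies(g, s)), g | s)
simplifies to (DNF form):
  g | s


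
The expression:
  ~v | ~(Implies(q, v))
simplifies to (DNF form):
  ~v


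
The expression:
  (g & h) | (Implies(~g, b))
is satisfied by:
  {b: True, g: True}
  {b: True, g: False}
  {g: True, b: False}


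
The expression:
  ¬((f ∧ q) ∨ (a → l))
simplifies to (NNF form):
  a ∧ ¬l ∧ (¬f ∨ ¬q)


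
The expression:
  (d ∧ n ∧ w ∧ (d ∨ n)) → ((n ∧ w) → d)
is always true.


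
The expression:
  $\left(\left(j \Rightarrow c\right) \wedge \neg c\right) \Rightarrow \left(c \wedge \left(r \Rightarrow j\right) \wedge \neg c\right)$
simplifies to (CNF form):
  $c \vee j$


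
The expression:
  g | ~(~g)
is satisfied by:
  {g: True}


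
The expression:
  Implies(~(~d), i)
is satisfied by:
  {i: True, d: False}
  {d: False, i: False}
  {d: True, i: True}


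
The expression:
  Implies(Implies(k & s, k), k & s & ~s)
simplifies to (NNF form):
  False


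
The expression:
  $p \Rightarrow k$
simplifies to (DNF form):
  $k \vee \neg p$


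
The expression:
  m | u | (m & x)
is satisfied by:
  {m: True, u: True}
  {m: True, u: False}
  {u: True, m: False}


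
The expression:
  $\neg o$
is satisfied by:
  {o: False}


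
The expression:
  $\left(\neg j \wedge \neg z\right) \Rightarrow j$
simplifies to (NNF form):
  $j \vee z$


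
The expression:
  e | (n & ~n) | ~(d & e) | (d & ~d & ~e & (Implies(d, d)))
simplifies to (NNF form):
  True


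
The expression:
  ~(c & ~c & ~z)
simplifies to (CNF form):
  True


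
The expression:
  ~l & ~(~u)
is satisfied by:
  {u: True, l: False}


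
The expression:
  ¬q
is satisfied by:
  {q: False}


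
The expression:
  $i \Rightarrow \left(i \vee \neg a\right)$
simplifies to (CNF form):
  $\text{True}$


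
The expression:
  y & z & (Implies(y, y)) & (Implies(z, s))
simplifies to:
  s & y & z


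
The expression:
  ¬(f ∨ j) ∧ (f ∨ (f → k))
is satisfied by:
  {f: False, j: False}


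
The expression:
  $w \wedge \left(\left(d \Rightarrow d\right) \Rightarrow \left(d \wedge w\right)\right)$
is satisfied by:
  {w: True, d: True}


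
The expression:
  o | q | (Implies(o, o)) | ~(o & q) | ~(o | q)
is always true.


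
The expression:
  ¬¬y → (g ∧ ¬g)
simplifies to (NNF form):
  ¬y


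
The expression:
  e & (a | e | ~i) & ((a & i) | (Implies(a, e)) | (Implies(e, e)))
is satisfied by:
  {e: True}


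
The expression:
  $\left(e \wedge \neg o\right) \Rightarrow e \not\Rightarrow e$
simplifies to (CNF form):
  $o \vee \neg e$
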